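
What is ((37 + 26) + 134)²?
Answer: 38809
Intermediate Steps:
((37 + 26) + 134)² = (63 + 134)² = 197² = 38809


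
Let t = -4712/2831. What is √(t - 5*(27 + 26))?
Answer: I*√5920217/149 ≈ 16.33*I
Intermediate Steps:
t = -248/149 (t = -4712*1/2831 = -248/149 ≈ -1.6644)
√(t - 5*(27 + 26)) = √(-248/149 - 5*(27 + 26)) = √(-248/149 - 5*53) = √(-248/149 - 265) = √(-39733/149) = I*√5920217/149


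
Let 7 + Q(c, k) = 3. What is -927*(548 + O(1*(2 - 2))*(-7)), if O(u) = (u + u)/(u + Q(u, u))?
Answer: -507996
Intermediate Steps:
Q(c, k) = -4 (Q(c, k) = -7 + 3 = -4)
O(u) = 2*u/(-4 + u) (O(u) = (u + u)/(u - 4) = (2*u)/(-4 + u) = 2*u/(-4 + u))
-927*(548 + O(1*(2 - 2))*(-7)) = -927*(548 + (2*(1*(2 - 2))/(-4 + 1*(2 - 2)))*(-7)) = -927*(548 + (2*(1*0)/(-4 + 1*0))*(-7)) = -927*(548 + (2*0/(-4 + 0))*(-7)) = -927*(548 + (2*0/(-4))*(-7)) = -927*(548 + (2*0*(-1/4))*(-7)) = -927*(548 + 0*(-7)) = -927*(548 + 0) = -927*548 = -507996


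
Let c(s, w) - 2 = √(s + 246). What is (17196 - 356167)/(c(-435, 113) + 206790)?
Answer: -70096491032/42762931453 + 1016913*I*√21/42762931453 ≈ -1.6392 + 0.00010897*I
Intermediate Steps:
c(s, w) = 2 + √(246 + s) (c(s, w) = 2 + √(s + 246) = 2 + √(246 + s))
(17196 - 356167)/(c(-435, 113) + 206790) = (17196 - 356167)/((2 + √(246 - 435)) + 206790) = -338971/((2 + √(-189)) + 206790) = -338971/((2 + 3*I*√21) + 206790) = -338971/(206792 + 3*I*√21)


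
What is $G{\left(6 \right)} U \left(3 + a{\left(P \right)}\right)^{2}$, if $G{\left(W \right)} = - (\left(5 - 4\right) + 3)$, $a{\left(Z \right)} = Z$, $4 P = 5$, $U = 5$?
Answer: $- \frac{1445}{4} \approx -361.25$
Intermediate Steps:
$P = \frac{5}{4}$ ($P = \frac{1}{4} \cdot 5 = \frac{5}{4} \approx 1.25$)
$G{\left(W \right)} = -4$ ($G{\left(W \right)} = - (1 + 3) = \left(-1\right) 4 = -4$)
$G{\left(6 \right)} U \left(3 + a{\left(P \right)}\right)^{2} = \left(-4\right) 5 \left(3 + \frac{5}{4}\right)^{2} = - 20 \left(\frac{17}{4}\right)^{2} = \left(-20\right) \frac{289}{16} = - \frac{1445}{4}$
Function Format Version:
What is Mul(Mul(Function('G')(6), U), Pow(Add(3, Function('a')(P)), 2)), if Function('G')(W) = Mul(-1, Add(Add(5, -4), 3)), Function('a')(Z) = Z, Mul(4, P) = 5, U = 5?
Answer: Rational(-1445, 4) ≈ -361.25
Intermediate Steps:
P = Rational(5, 4) (P = Mul(Rational(1, 4), 5) = Rational(5, 4) ≈ 1.2500)
Function('G')(W) = -4 (Function('G')(W) = Mul(-1, Add(1, 3)) = Mul(-1, 4) = -4)
Mul(Mul(Function('G')(6), U), Pow(Add(3, Function('a')(P)), 2)) = Mul(Mul(-4, 5), Pow(Add(3, Rational(5, 4)), 2)) = Mul(-20, Pow(Rational(17, 4), 2)) = Mul(-20, Rational(289, 16)) = Rational(-1445, 4)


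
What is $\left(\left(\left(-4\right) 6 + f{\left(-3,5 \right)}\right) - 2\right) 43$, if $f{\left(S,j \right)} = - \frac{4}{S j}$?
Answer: $- \frac{16598}{15} \approx -1106.5$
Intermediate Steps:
$f{\left(S,j \right)} = - \frac{4}{S j}$ ($f{\left(S,j \right)} = - 4 \frac{1}{S j} = - \frac{4}{S j}$)
$\left(\left(\left(-4\right) 6 + f{\left(-3,5 \right)}\right) - 2\right) 43 = \left(\left(\left(-4\right) 6 - \frac{4}{\left(-3\right) 5}\right) - 2\right) 43 = \left(\left(-24 - \left(- \frac{4}{3}\right) \frac{1}{5}\right) - 2\right) 43 = \left(\left(-24 + \frac{4}{15}\right) - 2\right) 43 = \left(- \frac{356}{15} - 2\right) 43 = \left(- \frac{386}{15}\right) 43 = - \frac{16598}{15}$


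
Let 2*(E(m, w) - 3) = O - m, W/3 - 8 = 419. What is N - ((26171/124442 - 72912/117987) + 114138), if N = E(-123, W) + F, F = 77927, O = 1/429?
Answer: -75892440396396703/2099602970322 ≈ -36146.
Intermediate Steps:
W = 1281 (W = 24 + 3*419 = 24 + 1257 = 1281)
O = 1/429 ≈ 0.0023310
E(m, w) = 2575/858 - m/2 (E(m, w) = 3 + (1/429 - m)/2 = 3 + (1/858 - m/2) = 2575/858 - m/2)
N = 33458354/429 (N = (2575/858 - 1/2*(-123)) + 77927 = (2575/858 + 123/2) + 77927 = 27671/429 + 77927 = 33458354/429 ≈ 77992.)
N - ((26171/124442 - 72912/117987) + 114138) = 33458354/429 - ((26171/124442 - 72912/117987) + 114138) = 33458354/429 - ((26171*(1/124442) - 72912*1/117987) + 114138) = 33458354/429 - ((26171/124442 - 24304/39329) + 114138) = 33458354/429 - (-1995159109/4894179418 + 114138) = 33458354/429 - 1*558609855252575/4894179418 = 33458354/429 - 558609855252575/4894179418 = -75892440396396703/2099602970322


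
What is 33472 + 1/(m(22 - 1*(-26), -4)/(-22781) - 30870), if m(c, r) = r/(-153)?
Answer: 3601492434403915/107597168914 ≈ 33472.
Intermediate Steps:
m(c, r) = -r/153 (m(c, r) = r*(-1/153) = -r/153)
33472 + 1/(m(22 - 1*(-26), -4)/(-22781) - 30870) = 33472 + 1/(-1/153*(-4)/(-22781) - 30870) = 33472 + 1/((4/153)*(-1/22781) - 30870) = 33472 + 1/(-4/3485493 - 30870) = 33472 + 1/(-107597168914/3485493) = 33472 - 3485493/107597168914 = 3601492434403915/107597168914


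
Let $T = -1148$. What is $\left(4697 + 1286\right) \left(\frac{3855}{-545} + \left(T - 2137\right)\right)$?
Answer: $- \frac{2146915788}{109} \approx -1.9696 \cdot 10^{7}$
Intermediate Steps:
$\left(4697 + 1286\right) \left(\frac{3855}{-545} + \left(T - 2137\right)\right) = \left(4697 + 1286\right) \left(\frac{3855}{-545} - 3285\right) = 5983 \left(3855 \left(- \frac{1}{545}\right) - 3285\right) = 5983 \left(- \frac{771}{109} - 3285\right) = 5983 \left(- \frac{358836}{109}\right) = - \frac{2146915788}{109}$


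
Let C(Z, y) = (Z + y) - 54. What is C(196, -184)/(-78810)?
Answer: 7/13135 ≈ 0.00053293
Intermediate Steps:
C(Z, y) = -54 + Z + y
C(196, -184)/(-78810) = (-54 + 196 - 184)/(-78810) = -42*(-1/78810) = 7/13135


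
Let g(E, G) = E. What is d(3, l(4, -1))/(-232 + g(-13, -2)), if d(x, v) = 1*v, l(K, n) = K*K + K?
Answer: -4/49 ≈ -0.081633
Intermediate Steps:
l(K, n) = K + K**2 (l(K, n) = K**2 + K = K + K**2)
d(x, v) = v
d(3, l(4, -1))/(-232 + g(-13, -2)) = (4*(1 + 4))/(-232 - 13) = (4*5)/(-245) = 20*(-1/245) = -4/49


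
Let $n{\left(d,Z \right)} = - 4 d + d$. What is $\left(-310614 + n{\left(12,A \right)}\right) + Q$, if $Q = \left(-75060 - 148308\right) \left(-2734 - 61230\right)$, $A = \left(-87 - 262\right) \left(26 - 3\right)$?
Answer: $14287200102$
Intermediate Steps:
$A = -8027$ ($A = \left(-349\right) 23 = -8027$)
$n{\left(d,Z \right)} = - 3 d$
$Q = 14287510752$ ($Q = \left(-223368\right) \left(-63964\right) = 14287510752$)
$\left(-310614 + n{\left(12,A \right)}\right) + Q = \left(-310614 - 36\right) + 14287510752 = -310650 + 14287510752 = 14287200102$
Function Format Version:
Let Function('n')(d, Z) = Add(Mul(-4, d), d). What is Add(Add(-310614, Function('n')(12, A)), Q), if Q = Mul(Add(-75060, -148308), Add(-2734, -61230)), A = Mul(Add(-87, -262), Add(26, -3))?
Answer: 14287200102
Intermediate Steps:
A = -8027 (A = Mul(-349, 23) = -8027)
Function('n')(d, Z) = Mul(-3, d)
Q = 14287510752 (Q = Mul(-223368, -63964) = 14287510752)
Add(Add(-310614, Function('n')(12, A)), Q) = Add(Add(-310614, Mul(-3, 12)), 14287510752) = Add(Add(-310614, -36), 14287510752) = Add(-310650, 14287510752) = 14287200102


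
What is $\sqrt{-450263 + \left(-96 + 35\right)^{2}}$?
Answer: $i \sqrt{446542} \approx 668.24 i$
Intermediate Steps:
$\sqrt{-450263 + \left(-96 + 35\right)^{2}} = \sqrt{-450263 + \left(-61\right)^{2}} = \sqrt{-450263 + 3721} = \sqrt{-446542} = i \sqrt{446542}$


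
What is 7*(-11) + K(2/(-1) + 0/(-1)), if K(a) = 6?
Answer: -71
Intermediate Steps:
7*(-11) + K(2/(-1) + 0/(-1)) = 7*(-11) + 6 = -77 + 6 = -71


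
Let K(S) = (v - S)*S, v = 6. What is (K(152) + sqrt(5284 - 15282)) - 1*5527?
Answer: -27719 + I*sqrt(9998) ≈ -27719.0 + 99.99*I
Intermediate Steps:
K(S) = S*(6 - S) (K(S) = (6 - S)*S = S*(6 - S))
(K(152) + sqrt(5284 - 15282)) - 1*5527 = (152*(6 - 1*152) + sqrt(5284 - 15282)) - 1*5527 = (152*(6 - 152) + sqrt(-9998)) - 5527 = (152*(-146) + I*sqrt(9998)) - 5527 = (-22192 + I*sqrt(9998)) - 5527 = -27719 + I*sqrt(9998)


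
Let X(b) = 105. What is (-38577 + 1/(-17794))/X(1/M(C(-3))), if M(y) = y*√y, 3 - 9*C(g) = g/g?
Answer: -686439139/1868370 ≈ -367.40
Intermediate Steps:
C(g) = 2/9 (C(g) = ⅓ - g/(9*g) = ⅓ - ⅑*1 = ⅓ - ⅑ = 2/9)
M(y) = y^(3/2)
(-38577 + 1/(-17794))/X(1/M(C(-3))) = (-38577 + 1/(-17794))/105 = (-38577 - 1/17794)*(1/105) = -686439139/17794*1/105 = -686439139/1868370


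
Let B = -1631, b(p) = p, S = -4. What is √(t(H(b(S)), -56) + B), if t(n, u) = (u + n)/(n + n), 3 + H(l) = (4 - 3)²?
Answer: I*√6466/2 ≈ 40.206*I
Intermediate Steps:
H(l) = -2 (H(l) = -3 + (4 - 3)² = -3 + 1² = -3 + 1 = -2)
t(n, u) = (n + u)/(2*n) (t(n, u) = (n + u)/((2*n)) = (n + u)*(1/(2*n)) = (n + u)/(2*n))
√(t(H(b(S)), -56) + B) = √((½)*(-2 - 56)/(-2) - 1631) = √((½)*(-½)*(-58) - 1631) = √(29/2 - 1631) = √(-3233/2) = I*√6466/2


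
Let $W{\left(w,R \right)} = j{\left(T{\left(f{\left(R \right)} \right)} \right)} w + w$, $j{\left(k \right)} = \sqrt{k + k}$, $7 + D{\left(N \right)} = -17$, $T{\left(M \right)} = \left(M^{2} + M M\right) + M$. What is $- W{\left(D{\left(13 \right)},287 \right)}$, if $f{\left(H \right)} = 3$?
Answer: $24 + 24 \sqrt{42} \approx 179.54$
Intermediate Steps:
$T{\left(M \right)} = M + 2 M^{2}$ ($T{\left(M \right)} = \left(M^{2} + M^{2}\right) + M = 2 M^{2} + M = M + 2 M^{2}$)
$D{\left(N \right)} = -24$ ($D{\left(N \right)} = -7 - 17 = -24$)
$j{\left(k \right)} = \sqrt{2} \sqrt{k}$ ($j{\left(k \right)} = \sqrt{2 k} = \sqrt{2} \sqrt{k}$)
$W{\left(w,R \right)} = w + w \sqrt{42}$ ($W{\left(w,R \right)} = \sqrt{2} \sqrt{3 \left(1 + 2 \cdot 3\right)} w + w = \sqrt{2} \sqrt{3 \left(1 + 6\right)} w + w = \sqrt{2} \sqrt{3 \cdot 7} w + w = \sqrt{2} \sqrt{21} w + w = \sqrt{42} w + w = w \sqrt{42} + w = w + w \sqrt{42}$)
$- W{\left(D{\left(13 \right)},287 \right)} = - \left(-24\right) \left(1 + \sqrt{42}\right) = - (-24 - 24 \sqrt{42}) = 24 + 24 \sqrt{42}$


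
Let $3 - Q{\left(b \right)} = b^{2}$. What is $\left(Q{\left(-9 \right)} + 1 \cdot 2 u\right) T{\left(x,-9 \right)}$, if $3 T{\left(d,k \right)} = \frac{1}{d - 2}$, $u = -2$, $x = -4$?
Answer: $\frac{41}{9} \approx 4.5556$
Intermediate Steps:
$T{\left(d,k \right)} = \frac{1}{3 \left(-2 + d\right)}$ ($T{\left(d,k \right)} = \frac{1}{3 \left(d - 2\right)} = \frac{1}{3 \left(-2 + d\right)}$)
$Q{\left(b \right)} = 3 - b^{2}$
$\left(Q{\left(-9 \right)} + 1 \cdot 2 u\right) T{\left(x,-9 \right)} = \left(\left(3 - \left(-9\right)^{2}\right) + 1 \cdot 2 \left(-2\right)\right) \frac{1}{3 \left(-2 - 4\right)} = \left(\left(3 - 81\right) + 2 \left(-2\right)\right) \frac{1}{3 \left(-6\right)} = \left(\left(3 - 81\right) - 4\right) \frac{1}{3} \left(- \frac{1}{6}\right) = \left(-78 - 4\right) \left(- \frac{1}{18}\right) = \left(-82\right) \left(- \frac{1}{18}\right) = \frac{41}{9}$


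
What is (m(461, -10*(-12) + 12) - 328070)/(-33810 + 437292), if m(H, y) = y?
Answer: -163969/201741 ≈ -0.81277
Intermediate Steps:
(m(461, -10*(-12) + 12) - 328070)/(-33810 + 437292) = ((-10*(-12) + 12) - 328070)/(-33810 + 437292) = ((120 + 12) - 328070)/403482 = (132 - 328070)*(1/403482) = -327938*1/403482 = -163969/201741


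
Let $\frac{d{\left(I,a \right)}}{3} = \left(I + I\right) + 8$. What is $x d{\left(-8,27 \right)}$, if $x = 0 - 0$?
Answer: $0$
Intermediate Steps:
$d{\left(I,a \right)} = 24 + 6 I$ ($d{\left(I,a \right)} = 3 \left(\left(I + I\right) + 8\right) = 3 \left(2 I + 8\right) = 3 \left(8 + 2 I\right) = 24 + 6 I$)
$x = 0$ ($x = 0 + 0 = 0$)
$x d{\left(-8,27 \right)} = 0 \left(24 + 6 \left(-8\right)\right) = 0 \left(24 - 48\right) = 0 \left(-24\right) = 0$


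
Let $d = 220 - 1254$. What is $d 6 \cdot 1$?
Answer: $-6204$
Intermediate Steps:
$d = -1034$ ($d = 220 - 1254 = -1034$)
$d 6 \cdot 1 = - 1034 \cdot 6 \cdot 1 = \left(-1034\right) 6 = -6204$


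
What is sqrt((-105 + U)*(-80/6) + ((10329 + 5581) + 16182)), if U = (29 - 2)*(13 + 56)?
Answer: 2*sqrt(2163) ≈ 93.016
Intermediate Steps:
U = 1863 (U = 27*69 = 1863)
sqrt((-105 + U)*(-80/6) + ((10329 + 5581) + 16182)) = sqrt((-105 + 1863)*(-80/6) + ((10329 + 5581) + 16182)) = sqrt(1758*(-80*1/6) + (15910 + 16182)) = sqrt(1758*(-40/3) + 32092) = sqrt(-23440 + 32092) = sqrt(8652) = 2*sqrt(2163)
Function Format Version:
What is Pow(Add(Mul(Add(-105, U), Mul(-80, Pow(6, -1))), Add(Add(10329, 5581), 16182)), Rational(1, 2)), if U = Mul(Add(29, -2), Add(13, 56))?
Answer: Mul(2, Pow(2163, Rational(1, 2))) ≈ 93.016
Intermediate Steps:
U = 1863 (U = Mul(27, 69) = 1863)
Pow(Add(Mul(Add(-105, U), Mul(-80, Pow(6, -1))), Add(Add(10329, 5581), 16182)), Rational(1, 2)) = Pow(Add(Mul(Add(-105, 1863), Mul(-80, Pow(6, -1))), Add(Add(10329, 5581), 16182)), Rational(1, 2)) = Pow(Add(Mul(1758, Mul(-80, Rational(1, 6))), Add(15910, 16182)), Rational(1, 2)) = Pow(Add(Mul(1758, Rational(-40, 3)), 32092), Rational(1, 2)) = Pow(Add(-23440, 32092), Rational(1, 2)) = Pow(8652, Rational(1, 2)) = Mul(2, Pow(2163, Rational(1, 2)))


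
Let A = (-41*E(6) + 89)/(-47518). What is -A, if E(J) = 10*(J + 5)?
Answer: -4421/47518 ≈ -0.093038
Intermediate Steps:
E(J) = 50 + 10*J (E(J) = 10*(5 + J) = 50 + 10*J)
A = 4421/47518 (A = (-41*(50 + 10*6) + 89)/(-47518) = (-41*(50 + 60) + 89)*(-1/47518) = (-41*110 + 89)*(-1/47518) = (-4510 + 89)*(-1/47518) = -4421*(-1/47518) = 4421/47518 ≈ 0.093038)
-A = -1*4421/47518 = -4421/47518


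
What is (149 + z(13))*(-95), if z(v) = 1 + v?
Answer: -15485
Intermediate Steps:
(149 + z(13))*(-95) = (149 + (1 + 13))*(-95) = (149 + 14)*(-95) = 163*(-95) = -15485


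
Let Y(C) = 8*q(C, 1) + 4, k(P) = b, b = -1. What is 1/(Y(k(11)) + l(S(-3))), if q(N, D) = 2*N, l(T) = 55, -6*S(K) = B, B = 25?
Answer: 1/43 ≈ 0.023256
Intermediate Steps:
S(K) = -25/6 (S(K) = -⅙*25 = -25/6)
k(P) = -1
Y(C) = 4 + 16*C (Y(C) = 8*(2*C) + 4 = 16*C + 4 = 4 + 16*C)
1/(Y(k(11)) + l(S(-3))) = 1/((4 + 16*(-1)) + 55) = 1/((4 - 16) + 55) = 1/(-12 + 55) = 1/43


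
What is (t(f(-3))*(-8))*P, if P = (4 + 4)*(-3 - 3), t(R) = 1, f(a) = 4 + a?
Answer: 384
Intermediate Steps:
P = -48 (P = 8*(-6) = -48)
(t(f(-3))*(-8))*P = (1*(-8))*(-48) = -8*(-48) = 384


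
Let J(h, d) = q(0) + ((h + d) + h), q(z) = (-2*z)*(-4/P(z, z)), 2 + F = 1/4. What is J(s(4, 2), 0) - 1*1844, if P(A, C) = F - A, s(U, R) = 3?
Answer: -1838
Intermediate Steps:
F = -7/4 (F = -2 + 1/4 = -2 + 1*(¼) = -2 + ¼ = -7/4 ≈ -1.7500)
P(A, C) = -7/4 - A
q(z) = 8*z/(-7/4 - z) (q(z) = (-2*z)*(-4/(-7/4 - z)) = 8*z/(-7/4 - z))
J(h, d) = d + 2*h (J(h, d) = -32*0/(7 + 4*0) + ((h + d) + h) = -32*0/(7 + 0) + ((d + h) + h) = -32*0/7 + (d + 2*h) = -32*0*⅐ + (d + 2*h) = 0 + (d + 2*h) = d + 2*h)
J(s(4, 2), 0) - 1*1844 = (0 + 2*3) - 1*1844 = (0 + 6) - 1844 = 6 - 1844 = -1838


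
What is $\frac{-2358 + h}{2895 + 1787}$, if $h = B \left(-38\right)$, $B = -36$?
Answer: $- \frac{495}{2341} \approx -0.21145$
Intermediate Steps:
$h = 1368$ ($h = \left(-36\right) \left(-38\right) = 1368$)
$\frac{-2358 + h}{2895 + 1787} = \frac{-2358 + 1368}{2895 + 1787} = - \frac{990}{4682} = \left(-990\right) \frac{1}{4682} = - \frac{495}{2341}$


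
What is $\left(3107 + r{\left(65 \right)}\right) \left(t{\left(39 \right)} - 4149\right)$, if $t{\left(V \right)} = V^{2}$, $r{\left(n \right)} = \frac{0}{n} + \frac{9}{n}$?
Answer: $- \frac{530761392}{65} \approx -8.1656 \cdot 10^{6}$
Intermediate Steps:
$r{\left(n \right)} = \frac{9}{n}$ ($r{\left(n \right)} = 0 + \frac{9}{n} = \frac{9}{n}$)
$\left(3107 + r{\left(65 \right)}\right) \left(t{\left(39 \right)} - 4149\right) = \left(3107 + \frac{9}{65}\right) \left(39^{2} - 4149\right) = \left(3107 + 9 \cdot \frac{1}{65}\right) \left(1521 - 4149\right) = \left(3107 + \frac{9}{65}\right) \left(-2628\right) = \frac{201964}{65} \left(-2628\right) = - \frac{530761392}{65}$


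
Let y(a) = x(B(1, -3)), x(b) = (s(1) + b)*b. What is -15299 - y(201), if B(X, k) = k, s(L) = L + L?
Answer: -15302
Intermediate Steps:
s(L) = 2*L
x(b) = b*(2 + b) (x(b) = (2*1 + b)*b = (2 + b)*b = b*(2 + b))
y(a) = 3 (y(a) = -3*(2 - 3) = -3*(-1) = 3)
-15299 - y(201) = -15299 - 1*3 = -15299 - 3 = -15302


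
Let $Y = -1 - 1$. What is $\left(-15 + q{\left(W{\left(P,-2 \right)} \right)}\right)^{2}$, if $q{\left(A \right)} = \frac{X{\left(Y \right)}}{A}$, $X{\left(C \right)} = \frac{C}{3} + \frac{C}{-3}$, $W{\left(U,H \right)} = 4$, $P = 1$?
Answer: $225$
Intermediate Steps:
$Y = -2$
$X{\left(C \right)} = 0$ ($X{\left(C \right)} = C \frac{1}{3} + C \left(- \frac{1}{3}\right) = \frac{C}{3} - \frac{C}{3} = 0$)
$q{\left(A \right)} = 0$ ($q{\left(A \right)} = \frac{0}{A} = 0$)
$\left(-15 + q{\left(W{\left(P,-2 \right)} \right)}\right)^{2} = \left(-15 + 0\right)^{2} = \left(-15\right)^{2} = 225$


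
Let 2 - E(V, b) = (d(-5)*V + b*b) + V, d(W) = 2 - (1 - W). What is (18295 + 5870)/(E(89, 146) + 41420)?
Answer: 8055/6791 ≈ 1.1861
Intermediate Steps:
d(W) = 1 + W (d(W) = 2 + (-1 + W) = 1 + W)
E(V, b) = 2 - b² + 3*V (E(V, b) = 2 - (((1 - 5)*V + b*b) + V) = 2 - ((-4*V + b²) + V) = 2 - ((b² - 4*V) + V) = 2 - (b² - 3*V) = 2 + (-b² + 3*V) = 2 - b² + 3*V)
(18295 + 5870)/(E(89, 146) + 41420) = (18295 + 5870)/((2 - 1*146² + 3*89) + 41420) = 24165/((2 - 1*21316 + 267) + 41420) = 24165/((2 - 21316 + 267) + 41420) = 24165/(-21047 + 41420) = 24165/20373 = 24165*(1/20373) = 8055/6791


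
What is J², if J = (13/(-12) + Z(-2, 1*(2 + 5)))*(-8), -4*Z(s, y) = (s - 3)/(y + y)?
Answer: 27889/441 ≈ 63.240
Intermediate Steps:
Z(s, y) = -(-3 + s)/(8*y) (Z(s, y) = -(s - 3)/(4*(y + y)) = -(-3 + s)/(4*(2*y)) = -(-3 + s)*1/(2*y)/4 = -(-3 + s)/(8*y))
J = 167/21 (J = (13/(-12) + (3 - 1*(-2))/(8*((1*(2 + 5)))))*(-8) = (13*(-1/12) + (3 + 2)/(8*((1*7))))*(-8) = (-13/12 + (⅛)*5/7)*(-8) = (-13/12 + (⅛)*(⅐)*5)*(-8) = (-13/12 + 5/56)*(-8) = -167/168*(-8) = 167/21 ≈ 7.9524)
J² = (167/21)² = 27889/441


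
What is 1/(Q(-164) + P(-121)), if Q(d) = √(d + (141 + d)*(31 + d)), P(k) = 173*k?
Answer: -20933/438187594 - √2895/438187594 ≈ -4.7895e-5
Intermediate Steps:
Q(d) = √(d + (31 + d)*(141 + d))
1/(Q(-164) + P(-121)) = 1/(√(4371 + (-164)² + 173*(-164)) + 173*(-121)) = 1/(√(4371 + 26896 - 28372) - 20933) = 1/(√2895 - 20933) = 1/(-20933 + √2895)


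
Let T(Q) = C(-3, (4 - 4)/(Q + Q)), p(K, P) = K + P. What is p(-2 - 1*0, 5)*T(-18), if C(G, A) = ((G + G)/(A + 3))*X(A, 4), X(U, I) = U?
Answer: 0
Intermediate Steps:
C(G, A) = 2*A*G/(3 + A) (C(G, A) = ((G + G)/(A + 3))*A = ((2*G)/(3 + A))*A = (2*G/(3 + A))*A = 2*A*G/(3 + A))
T(Q) = 0 (T(Q) = 2*((4 - 4)/(Q + Q))*(-3)/(3 + (4 - 4)/(Q + Q)) = 2*(0/((2*Q)))*(-3)/(3 + 0/((2*Q))) = 2*(0*(1/(2*Q)))*(-3)/(3 + 0*(1/(2*Q))) = 2*0*(-3)/(3 + 0) = 2*0*(-3)/3 = 2*0*(-3)*(1/3) = 0)
p(-2 - 1*0, 5)*T(-18) = ((-2 - 1*0) + 5)*0 = ((-2 + 0) + 5)*0 = (-2 + 5)*0 = 3*0 = 0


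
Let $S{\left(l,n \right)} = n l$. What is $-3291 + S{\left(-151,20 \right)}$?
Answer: $-6311$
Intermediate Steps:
$S{\left(l,n \right)} = l n$
$-3291 + S{\left(-151,20 \right)} = -3291 - 3020 = -6311$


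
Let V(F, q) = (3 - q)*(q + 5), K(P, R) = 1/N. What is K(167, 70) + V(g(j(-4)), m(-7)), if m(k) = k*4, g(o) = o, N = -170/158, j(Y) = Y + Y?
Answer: -60684/85 ≈ -713.93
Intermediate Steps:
j(Y) = 2*Y
N = -85/79 (N = -170*1/158 = -85/79 ≈ -1.0759)
K(P, R) = -79/85 (K(P, R) = 1/(-85/79) = -79/85)
m(k) = 4*k
V(F, q) = (3 - q)*(5 + q)
K(167, 70) + V(g(j(-4)), m(-7)) = -79/85 + (15 - (4*(-7))² - 8*(-7)) = -79/85 + (15 - 1*(-28)² - 2*(-28)) = -79/85 + (15 - 1*784 + 56) = -79/85 + (15 - 784 + 56) = -79/85 - 713 = -60684/85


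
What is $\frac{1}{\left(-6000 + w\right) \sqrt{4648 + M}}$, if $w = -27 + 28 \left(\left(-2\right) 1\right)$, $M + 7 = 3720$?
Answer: $- \frac{\sqrt{929}}{16953321} \approx -1.7978 \cdot 10^{-6}$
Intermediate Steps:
$M = 3713$ ($M = -7 + 3720 = 3713$)
$w = -83$ ($w = -27 + 28 \left(-2\right) = -27 - 56 = -83$)
$\frac{1}{\left(-6000 + w\right) \sqrt{4648 + M}} = \frac{1}{\left(-6000 - 83\right) \sqrt{4648 + 3713}} = \frac{1}{\left(-6083\right) \sqrt{8361}} = - \frac{1}{6083 \cdot 3 \sqrt{929}} = - \frac{\frac{1}{2787} \sqrt{929}}{6083} = - \frac{\sqrt{929}}{16953321}$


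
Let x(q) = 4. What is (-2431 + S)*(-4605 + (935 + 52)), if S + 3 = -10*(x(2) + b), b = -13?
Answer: 8480592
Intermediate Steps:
S = 87 (S = -3 - 10*(4 - 13) = -3 - 10*(-9) = -3 + 90 = 87)
(-2431 + S)*(-4605 + (935 + 52)) = (-2431 + 87)*(-4605 + (935 + 52)) = -2344*(-4605 + 987) = -2344*(-3618) = 8480592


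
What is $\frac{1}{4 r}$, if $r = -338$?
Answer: $- \frac{1}{1352} \approx -0.00073965$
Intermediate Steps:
$\frac{1}{4 r} = \frac{1}{4 \left(-338\right)} = \frac{1}{-1352} = - \frac{1}{1352}$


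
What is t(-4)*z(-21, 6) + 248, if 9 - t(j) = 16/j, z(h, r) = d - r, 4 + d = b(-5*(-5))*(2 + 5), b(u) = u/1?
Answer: 2393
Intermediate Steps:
b(u) = u (b(u) = u*1 = u)
d = 171 (d = -4 + (-5*(-5))*(2 + 5) = -4 + 25*7 = -4 + 175 = 171)
z(h, r) = 171 - r
t(j) = 9 - 16/j
t(-4)*z(-21, 6) + 248 = (9 - 16/(-4))*(171 - 1*6) + 248 = (9 - 16*(-1/4))*(171 - 6) + 248 = (9 + 4)*165 + 248 = 13*165 + 248 = 2145 + 248 = 2393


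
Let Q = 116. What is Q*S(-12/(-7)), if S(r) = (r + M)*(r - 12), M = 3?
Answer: -275616/49 ≈ -5624.8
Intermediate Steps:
S(r) = (-12 + r)*(3 + r) (S(r) = (r + 3)*(r - 12) = (3 + r)*(-12 + r) = (-12 + r)*(3 + r))
Q*S(-12/(-7)) = 116*(-36 + (-12/(-7))² - (-108)/(-7)) = 116*(-36 + (-12*(-⅐))² - (-108)*(-1)/7) = 116*(-36 + (12/7)² - 9*12/7) = 116*(-36 + 144/49 - 108/7) = 116*(-2376/49) = -275616/49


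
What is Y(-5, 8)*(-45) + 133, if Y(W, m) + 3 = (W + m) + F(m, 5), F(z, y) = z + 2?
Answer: -317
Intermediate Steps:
F(z, y) = 2 + z
Y(W, m) = -1 + W + 2*m (Y(W, m) = -3 + ((W + m) + (2 + m)) = -3 + (2 + W + 2*m) = -1 + W + 2*m)
Y(-5, 8)*(-45) + 133 = (-1 - 5 + 2*8)*(-45) + 133 = (-1 - 5 + 16)*(-45) + 133 = 10*(-45) + 133 = -450 + 133 = -317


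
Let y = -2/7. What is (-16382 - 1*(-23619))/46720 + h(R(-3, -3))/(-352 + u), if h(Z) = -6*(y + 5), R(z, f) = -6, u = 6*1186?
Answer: 83351729/553024640 ≈ 0.15072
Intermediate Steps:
y = -2/7 (y = -2*⅐ = -2/7 ≈ -0.28571)
u = 7116
h(Z) = -198/7 (h(Z) = -6*(-2/7 + 5) = -6*33/7 = -198/7)
(-16382 - 1*(-23619))/46720 + h(R(-3, -3))/(-352 + u) = (-16382 - 1*(-23619))/46720 - 198/(7*(-352 + 7116)) = (-16382 + 23619)*(1/46720) - 198/7/6764 = 7237*(1/46720) - 198/7*1/6764 = 7237/46720 - 99/23674 = 83351729/553024640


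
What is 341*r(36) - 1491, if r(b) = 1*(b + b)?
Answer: 23061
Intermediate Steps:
r(b) = 2*b (r(b) = 1*(2*b) = 2*b)
341*r(36) - 1491 = 341*(2*36) - 1491 = 341*72 - 1491 = 24552 - 1491 = 23061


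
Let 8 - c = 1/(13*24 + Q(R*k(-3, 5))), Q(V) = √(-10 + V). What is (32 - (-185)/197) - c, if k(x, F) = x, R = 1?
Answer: 36798185/1475333 - I*√13/97357 ≈ 24.942 - 3.7034e-5*I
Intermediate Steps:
c = 8 - 1/(312 + I*√13) (c = 8 - 1/(13*24 + √(-10 + 1*(-3))) = 8 - 1/(312 + √(-10 - 3)) = 8 - 1/(312 + √(-13)) = 8 - 1/(312 + I*√13) ≈ 7.9968 + 3.7034e-5*I)
(32 - (-185)/197) - c = (32 - (-185)/197) - (59888/7489 + I*√13/97357) = (32 - (-185)/197) + (-59888/7489 - I*√13/97357) = (32 - 1*(-185/197)) + (-59888/7489 - I*√13/97357) = (32 + 185/197) + (-59888/7489 - I*√13/97357) = 6489/197 + (-59888/7489 - I*√13/97357) = 36798185/1475333 - I*√13/97357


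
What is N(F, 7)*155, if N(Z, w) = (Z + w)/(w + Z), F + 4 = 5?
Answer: 155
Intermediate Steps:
F = 1 (F = -4 + 5 = 1)
N(Z, w) = 1 (N(Z, w) = (Z + w)/(Z + w) = 1)
N(F, 7)*155 = 1*155 = 155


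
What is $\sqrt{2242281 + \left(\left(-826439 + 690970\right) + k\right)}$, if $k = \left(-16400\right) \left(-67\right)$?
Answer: $2 \sqrt{801403} \approx 1790.4$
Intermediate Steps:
$k = 1098800$
$\sqrt{2242281 + \left(\left(-826439 + 690970\right) + k\right)} = \sqrt{2242281 + \left(\left(-826439 + 690970\right) + 1098800\right)} = \sqrt{2242281 + \left(-135469 + 1098800\right)} = \sqrt{2242281 + 963331} = \sqrt{3205612} = 2 \sqrt{801403}$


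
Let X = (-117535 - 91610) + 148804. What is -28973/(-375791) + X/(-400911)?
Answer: 34291199134/150658745601 ≈ 0.22761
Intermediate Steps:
X = -60341 (X = -209145 + 148804 = -60341)
-28973/(-375791) + X/(-400911) = -28973/(-375791) - 60341/(-400911) = -28973*(-1/375791) - 60341*(-1/400911) = 28973/375791 + 60341/400911 = 34291199134/150658745601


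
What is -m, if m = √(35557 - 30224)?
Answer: -√5333 ≈ -73.027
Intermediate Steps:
m = √5333 ≈ 73.027
-m = -√5333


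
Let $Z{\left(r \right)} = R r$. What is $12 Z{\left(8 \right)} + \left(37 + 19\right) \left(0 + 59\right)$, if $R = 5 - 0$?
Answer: $3784$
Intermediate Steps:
$R = 5$ ($R = 5 + 0 = 5$)
$Z{\left(r \right)} = 5 r$
$12 Z{\left(8 \right)} + \left(37 + 19\right) \left(0 + 59\right) = 12 \cdot 5 \cdot 8 + \left(37 + 19\right) \left(0 + 59\right) = 12 \cdot 40 + 56 \cdot 59 = 480 + 3304 = 3784$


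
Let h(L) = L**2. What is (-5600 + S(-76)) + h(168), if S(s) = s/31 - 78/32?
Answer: 11219079/496 ≈ 22619.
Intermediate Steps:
S(s) = -39/16 + s/31 (S(s) = s*(1/31) - 78*1/32 = s/31 - 39/16 = -39/16 + s/31)
(-5600 + S(-76)) + h(168) = (-5600 + (-39/16 + (1/31)*(-76))) + 168**2 = (-5600 + (-39/16 - 76/31)) + 28224 = (-5600 - 2425/496) + 28224 = -2780025/496 + 28224 = 11219079/496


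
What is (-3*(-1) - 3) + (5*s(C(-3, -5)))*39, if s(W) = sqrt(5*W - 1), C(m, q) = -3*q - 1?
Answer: 195*sqrt(69) ≈ 1619.8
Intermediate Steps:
C(m, q) = -1 - 3*q
s(W) = sqrt(-1 + 5*W)
(-3*(-1) - 3) + (5*s(C(-3, -5)))*39 = (-3*(-1) - 3) + (5*sqrt(-1 + 5*(-1 - 3*(-5))))*39 = (3 - 3) + (5*sqrt(-1 + 5*(-1 + 15)))*39 = 0 + (5*sqrt(-1 + 5*14))*39 = 0 + (5*sqrt(-1 + 70))*39 = 0 + (5*sqrt(69))*39 = 0 + 195*sqrt(69) = 195*sqrt(69)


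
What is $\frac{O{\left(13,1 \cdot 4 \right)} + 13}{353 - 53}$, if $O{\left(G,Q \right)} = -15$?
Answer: $- \frac{1}{150} \approx -0.0066667$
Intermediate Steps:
$\frac{O{\left(13,1 \cdot 4 \right)} + 13}{353 - 53} = \frac{-15 + 13}{353 - 53} = - \frac{2}{300} = \left(-2\right) \frac{1}{300} = - \frac{1}{150}$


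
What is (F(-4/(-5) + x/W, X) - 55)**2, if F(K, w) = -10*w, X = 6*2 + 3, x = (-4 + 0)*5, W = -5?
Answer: 42025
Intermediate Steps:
x = -20 (x = -4*5 = -20)
X = 15 (X = 12 + 3 = 15)
(F(-4/(-5) + x/W, X) - 55)**2 = (-10*15 - 55)**2 = (-150 - 55)**2 = (-205)**2 = 42025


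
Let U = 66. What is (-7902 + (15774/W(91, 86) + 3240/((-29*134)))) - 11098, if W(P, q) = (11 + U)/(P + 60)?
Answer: 162295222/13601 ≈ 11933.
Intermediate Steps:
W(P, q) = 77/(60 + P) (W(P, q) = (11 + 66)/(P + 60) = 77/(60 + P))
(-7902 + (15774/W(91, 86) + 3240/((-29*134)))) - 11098 = (-7902 + (15774/((77/(60 + 91))) + 3240/((-29*134)))) - 11098 = (-7902 + (15774/((77/151)) + 3240/(-3886))) - 11098 = (-7902 + (15774/((77*(1/151))) + 3240*(-1/3886))) - 11098 = (-7902 + (15774/(77/151) - 1620/1943)) - 11098 = (-7902 + (15774*(151/77) - 1620/1943)) - 11098 = (-7902 + (216534/7 - 1620/1943)) - 11098 = (-7902 + 420714222/13601) - 11098 = 313239120/13601 - 11098 = 162295222/13601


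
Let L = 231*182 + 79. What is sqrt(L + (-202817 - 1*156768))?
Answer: 2*I*sqrt(79366) ≈ 563.44*I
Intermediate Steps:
L = 42121 (L = 42042 + 79 = 42121)
sqrt(L + (-202817 - 1*156768)) = sqrt(42121 + (-202817 - 1*156768)) = sqrt(42121 + (-202817 - 156768)) = sqrt(42121 - 359585) = sqrt(-317464) = 2*I*sqrt(79366)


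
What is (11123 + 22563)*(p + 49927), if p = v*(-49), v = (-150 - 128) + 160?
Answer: 1876613374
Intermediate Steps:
v = -118 (v = -278 + 160 = -118)
p = 5782 (p = -118*(-49) = 5782)
(11123 + 22563)*(p + 49927) = (11123 + 22563)*(5782 + 49927) = 33686*55709 = 1876613374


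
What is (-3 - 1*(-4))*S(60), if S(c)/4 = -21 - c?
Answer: -324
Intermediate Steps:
S(c) = -84 - 4*c (S(c) = 4*(-21 - c) = -84 - 4*c)
(-3 - 1*(-4))*S(60) = (-3 - 1*(-4))*(-84 - 4*60) = (-3 + 4)*(-84 - 240) = 1*(-324) = -324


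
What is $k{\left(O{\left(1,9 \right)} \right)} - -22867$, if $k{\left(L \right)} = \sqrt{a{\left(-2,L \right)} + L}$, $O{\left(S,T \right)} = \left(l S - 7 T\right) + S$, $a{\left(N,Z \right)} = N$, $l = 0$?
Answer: $22867 + 8 i \approx 22867.0 + 8.0 i$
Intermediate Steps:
$O{\left(S,T \right)} = S - 7 T$ ($O{\left(S,T \right)} = \left(0 S - 7 T\right) + S = \left(0 - 7 T\right) + S = - 7 T + S = S - 7 T$)
$k{\left(L \right)} = \sqrt{-2 + L}$
$k{\left(O{\left(1,9 \right)} \right)} - -22867 = \sqrt{-2 + \left(1 - 63\right)} - -22867 = \sqrt{-2 + \left(1 - 63\right)} + 22867 = \sqrt{-2 - 62} + 22867 = \sqrt{-64} + 22867 = 8 i + 22867 = 22867 + 8 i$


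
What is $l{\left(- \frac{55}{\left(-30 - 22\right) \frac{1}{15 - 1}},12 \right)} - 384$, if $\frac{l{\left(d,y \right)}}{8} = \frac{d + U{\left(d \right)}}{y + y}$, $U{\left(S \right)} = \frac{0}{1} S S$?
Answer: $- \frac{29567}{78} \approx -379.06$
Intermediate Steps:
$U{\left(S \right)} = 0$ ($U{\left(S \right)} = 0 \cdot 1 S S = 0 S S = 0 S = 0$)
$l{\left(d,y \right)} = \frac{4 d}{y}$ ($l{\left(d,y \right)} = 8 \frac{d + 0}{y + y} = 8 \frac{d}{2 y} = \frac{4 d}{y}$)
$l{\left(- \frac{55}{\left(-30 - 22\right) \frac{1}{15 - 1}},12 \right)} - 384 = \frac{4 \left(- \frac{55}{\left(-30 - 22\right) \frac{1}{15 - 1}}\right)}{12} - 384 = 4 \left(- \frac{55}{\left(-52\right) \frac{1}{14}}\right) \frac{1}{12} - 384 = 4 \left(- \frac{55}{- \frac{26}{7}}\right) \frac{1}{12} - 384 = 4 \left(\left(-55\right) \left(- \frac{7}{26}\right)\right) \frac{1}{12} - 384 = 4 \cdot \frac{385}{26} \cdot \frac{1}{12} - 384 = \frac{385}{78} - 384 = - \frac{29567}{78}$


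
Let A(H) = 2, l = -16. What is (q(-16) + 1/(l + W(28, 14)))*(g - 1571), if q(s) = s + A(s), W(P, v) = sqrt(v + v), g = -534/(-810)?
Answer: 170020792/7695 + 105998*sqrt(7)/7695 ≈ 22131.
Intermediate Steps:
g = 89/135 (g = -534*(-1/810) = 89/135 ≈ 0.65926)
W(P, v) = sqrt(2)*sqrt(v) (W(P, v) = sqrt(2*v) = sqrt(2)*sqrt(v))
q(s) = 2 + s (q(s) = s + 2 = 2 + s)
(q(-16) + 1/(l + W(28, 14)))*(g - 1571) = ((2 - 16) + 1/(-16 + sqrt(2)*sqrt(14)))*(89/135 - 1571) = (-14 + 1/(-16 + 2*sqrt(7)))*(-211996/135) = 2967944/135 - 211996/(135*(-16 + 2*sqrt(7)))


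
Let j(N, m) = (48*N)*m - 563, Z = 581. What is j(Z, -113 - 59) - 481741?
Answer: -5279040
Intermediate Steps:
j(N, m) = -563 + 48*N*m (j(N, m) = 48*N*m - 563 = -563 + 48*N*m)
j(Z, -113 - 59) - 481741 = (-563 + 48*581*(-113 - 59)) - 481741 = (-563 + 48*581*(-172)) - 481741 = (-563 - 4796736) - 481741 = -4797299 - 481741 = -5279040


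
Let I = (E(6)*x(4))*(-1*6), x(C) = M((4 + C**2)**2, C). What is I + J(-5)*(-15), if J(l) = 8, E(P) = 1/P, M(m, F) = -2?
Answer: -118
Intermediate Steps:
E(P) = 1/P
x(C) = -2
I = 2 (I = (-2/6)*(-1*6) = ((1/6)*(-2))*(-6) = -1/3*(-6) = 2)
I + J(-5)*(-15) = 2 + 8*(-15) = 2 - 120 = -118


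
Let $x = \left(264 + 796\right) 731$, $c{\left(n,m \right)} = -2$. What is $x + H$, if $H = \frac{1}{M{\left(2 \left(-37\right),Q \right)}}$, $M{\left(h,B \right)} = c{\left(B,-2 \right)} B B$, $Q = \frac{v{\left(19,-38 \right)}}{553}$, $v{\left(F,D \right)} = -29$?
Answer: $\frac{1303008711}{1682} \approx 7.7468 \cdot 10^{5}$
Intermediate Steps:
$x = 774860$ ($x = 1060 \cdot 731 = 774860$)
$Q = - \frac{29}{553} \approx -0.052441$
$M{\left(h,B \right)} = - 2 B^{2}$ ($M{\left(h,B \right)} = - 2 B B = - 2 B^{2}$)
$H = - \frac{305809}{1682}$ ($H = \frac{1}{\left(-2\right) \left(- \frac{29}{553}\right)^{2}} = \frac{1}{\left(-2\right) \frac{841}{305809}} = \frac{1}{- \frac{1682}{305809}} = - \frac{305809}{1682} \approx -181.81$)
$x + H = 774860 - \frac{305809}{1682} = \frac{1303008711}{1682}$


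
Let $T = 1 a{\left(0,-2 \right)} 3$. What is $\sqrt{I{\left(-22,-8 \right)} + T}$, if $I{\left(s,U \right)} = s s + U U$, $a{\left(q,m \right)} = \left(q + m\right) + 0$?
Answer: $\sqrt{542} \approx 23.281$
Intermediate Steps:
$a{\left(q,m \right)} = m + q$ ($a{\left(q,m \right)} = \left(m + q\right) + 0 = m + q$)
$T = -6$ ($T = 1 \left(-2 + 0\right) 3 = 1 \left(-2\right) 3 = \left(-2\right) 3 = -6$)
$I{\left(s,U \right)} = U^{2} + s^{2}$ ($I{\left(s,U \right)} = s^{2} + U^{2} = U^{2} + s^{2}$)
$\sqrt{I{\left(-22,-8 \right)} + T} = \sqrt{\left(\left(-8\right)^{2} + \left(-22\right)^{2}\right) - 6} = \sqrt{\left(64 + 484\right) - 6} = \sqrt{548 - 6} = \sqrt{542}$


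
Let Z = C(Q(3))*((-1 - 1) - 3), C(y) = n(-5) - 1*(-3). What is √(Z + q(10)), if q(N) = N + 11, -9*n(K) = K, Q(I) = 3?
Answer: √29/3 ≈ 1.7951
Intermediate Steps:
n(K) = -K/9
C(y) = 32/9 (C(y) = -⅑*(-5) - 1*(-3) = 5/9 + 3 = 32/9)
q(N) = 11 + N
Z = -160/9 (Z = 32*((-1 - 1) - 3)/9 = 32*(-2 - 3)/9 = (32/9)*(-5) = -160/9 ≈ -17.778)
√(Z + q(10)) = √(-160/9 + (11 + 10)) = √(-160/9 + 21) = √(29/9) = √29/3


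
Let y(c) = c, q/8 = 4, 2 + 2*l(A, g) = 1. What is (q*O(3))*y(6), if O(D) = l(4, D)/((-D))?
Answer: 32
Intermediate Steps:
l(A, g) = -1/2 (l(A, g) = -1 + (1/2)*1 = -1 + 1/2 = -1/2)
q = 32 (q = 8*4 = 32)
O(D) = 1/(2*D) (O(D) = -(-1/D)/2 = -(-1)/(2*D) = 1/(2*D))
(q*O(3))*y(6) = (32*((1/2)/3))*6 = (32*((1/2)*(1/3)))*6 = (32*(1/6))*6 = (16/3)*6 = 32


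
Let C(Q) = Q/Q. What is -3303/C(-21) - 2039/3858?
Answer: -12745013/3858 ≈ -3303.5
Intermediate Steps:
C(Q) = 1
-3303/C(-21) - 2039/3858 = -3303/1 - 2039/3858 = -3303*1 - 2039*1/3858 = -3303 - 2039/3858 = -12745013/3858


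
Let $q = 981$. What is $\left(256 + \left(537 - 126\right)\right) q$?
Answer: $654327$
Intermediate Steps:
$\left(256 + \left(537 - 126\right)\right) q = \left(256 + \left(537 - 126\right)\right) 981 = \left(256 + 411\right) 981 = 667 \cdot 981 = 654327$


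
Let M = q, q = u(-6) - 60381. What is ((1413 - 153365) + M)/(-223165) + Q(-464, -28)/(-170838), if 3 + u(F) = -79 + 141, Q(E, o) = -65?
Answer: 36278971337/38125062270 ≈ 0.95158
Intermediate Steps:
u(F) = 59 (u(F) = -3 + (-79 + 141) = -3 + 62 = 59)
q = -60322 (q = 59 - 60381 = -60322)
M = -60322
((1413 - 153365) + M)/(-223165) + Q(-464, -28)/(-170838) = ((1413 - 153365) - 60322)/(-223165) - 65/(-170838) = (-151952 - 60322)*(-1/223165) - 65*(-1/170838) = -212274*(-1/223165) + 65/170838 = 212274/223165 + 65/170838 = 36278971337/38125062270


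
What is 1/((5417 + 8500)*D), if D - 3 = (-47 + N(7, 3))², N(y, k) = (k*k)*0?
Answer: 1/30784404 ≈ 3.2484e-8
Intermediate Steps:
N(y, k) = 0 (N(y, k) = k²*0 = 0)
D = 2212 (D = 3 + (-47 + 0)² = 3 + (-47)² = 3 + 2209 = 2212)
1/((5417 + 8500)*D) = 1/((5417 + 8500)*2212) = (1/2212)/13917 = (1/13917)*(1/2212) = 1/30784404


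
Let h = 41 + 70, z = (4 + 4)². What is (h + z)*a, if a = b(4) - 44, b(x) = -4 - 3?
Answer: -8925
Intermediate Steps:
z = 64 (z = 8² = 64)
b(x) = -7
a = -51 (a = -7 - 44 = -51)
h = 111
(h + z)*a = (111 + 64)*(-51) = 175*(-51) = -8925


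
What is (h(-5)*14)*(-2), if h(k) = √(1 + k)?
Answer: -56*I ≈ -56.0*I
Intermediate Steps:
(h(-5)*14)*(-2) = (√(1 - 5)*14)*(-2) = (√(-4)*14)*(-2) = ((2*I)*14)*(-2) = (28*I)*(-2) = -56*I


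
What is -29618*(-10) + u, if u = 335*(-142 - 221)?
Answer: 174575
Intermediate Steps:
u = -121605 (u = 335*(-363) = -121605)
-29618*(-10) + u = -29618*(-10) - 121605 = 296180 - 121605 = 174575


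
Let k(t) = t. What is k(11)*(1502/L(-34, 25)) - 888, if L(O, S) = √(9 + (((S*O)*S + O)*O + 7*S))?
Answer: -888 + 8261*√11310/45240 ≈ -868.58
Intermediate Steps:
L(O, S) = √(9 + 7*S + O*(O + O*S²)) (L(O, S) = √(9 + (((O*S)*S + O)*O + 7*S)) = √(9 + ((O*S² + O)*O + 7*S)) = √(9 + ((O + O*S²)*O + 7*S)) = √(9 + (O*(O + O*S²) + 7*S)) = √(9 + (7*S + O*(O + O*S²))) = √(9 + 7*S + O*(O + O*S²)))
k(11)*(1502/L(-34, 25)) - 888 = 11*(1502/(√(9 + (-34)² + 7*25 + (-34)²*25²))) - 888 = 11*(1502/(√(9 + 1156 + 175 + 1156*625))) - 888 = 11*(1502/(√(9 + 1156 + 175 + 722500))) - 888 = 11*(1502/(√723840)) - 888 = 11*(1502/((8*√11310))) - 888 = 11*(1502*(√11310/90480)) - 888 = 11*(751*√11310/45240) - 888 = 8261*√11310/45240 - 888 = -888 + 8261*√11310/45240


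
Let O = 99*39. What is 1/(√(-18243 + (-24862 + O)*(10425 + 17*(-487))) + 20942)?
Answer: 20942/483653753 - I*√45086389/483653753 ≈ 4.33e-5 - 1.3883e-5*I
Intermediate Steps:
O = 3861
1/(√(-18243 + (-24862 + O)*(10425 + 17*(-487))) + 20942) = 1/(√(-18243 + (-24862 + 3861)*(10425 + 17*(-487))) + 20942) = 1/(√(-18243 - 21001*(10425 - 8279)) + 20942) = 1/(√(-18243 - 21001*2146) + 20942) = 1/(√(-18243 - 45068146) + 20942) = 1/(√(-45086389) + 20942) = 1/(I*√45086389 + 20942) = 1/(20942 + I*√45086389)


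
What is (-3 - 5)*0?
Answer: 0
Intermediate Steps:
(-3 - 5)*0 = -8*0 = 0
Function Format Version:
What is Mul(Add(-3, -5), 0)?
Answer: 0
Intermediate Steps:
Mul(Add(-3, -5), 0) = Mul(-8, 0) = 0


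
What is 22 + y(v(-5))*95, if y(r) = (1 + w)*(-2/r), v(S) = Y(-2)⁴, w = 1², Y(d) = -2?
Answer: -7/4 ≈ -1.7500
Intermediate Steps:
w = 1
v(S) = 16 (v(S) = (-2)⁴ = 16)
y(r) = -4/r (y(r) = (1 + 1)*(-2/r) = 2*(-2/r) = -4/r)
22 + y(v(-5))*95 = 22 - 4/16*95 = 22 - 4*1/16*95 = 22 - ¼*95 = 22 - 95/4 = -7/4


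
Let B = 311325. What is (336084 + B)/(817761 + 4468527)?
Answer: 30829/251728 ≈ 0.12247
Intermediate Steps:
(336084 + B)/(817761 + 4468527) = (336084 + 311325)/(817761 + 4468527) = 647409/5286288 = 647409*(1/5286288) = 30829/251728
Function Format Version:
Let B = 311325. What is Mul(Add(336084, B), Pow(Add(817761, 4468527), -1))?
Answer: Rational(30829, 251728) ≈ 0.12247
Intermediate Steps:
Mul(Add(336084, B), Pow(Add(817761, 4468527), -1)) = Mul(Add(336084, 311325), Pow(Add(817761, 4468527), -1)) = Mul(647409, Pow(5286288, -1)) = Mul(647409, Rational(1, 5286288)) = Rational(30829, 251728)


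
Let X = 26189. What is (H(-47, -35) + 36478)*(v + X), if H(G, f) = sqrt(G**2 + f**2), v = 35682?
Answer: 2256930338 + 61871*sqrt(3434) ≈ 2.2606e+9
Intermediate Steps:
(H(-47, -35) + 36478)*(v + X) = (sqrt((-47)**2 + (-35)**2) + 36478)*(35682 + 26189) = (sqrt(2209 + 1225) + 36478)*61871 = (sqrt(3434) + 36478)*61871 = (36478 + sqrt(3434))*61871 = 2256930338 + 61871*sqrt(3434)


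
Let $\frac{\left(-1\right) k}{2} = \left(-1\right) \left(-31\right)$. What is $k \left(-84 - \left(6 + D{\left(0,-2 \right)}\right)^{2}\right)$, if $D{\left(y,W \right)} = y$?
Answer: $7440$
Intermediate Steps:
$k = -62$ ($k = - 2 \left(\left(-1\right) \left(-31\right)\right) = \left(-2\right) 31 = -62$)
$k \left(-84 - \left(6 + D{\left(0,-2 \right)}\right)^{2}\right) = - 62 \left(-84 - \left(6 + 0\right)^{2}\right) = - 62 \left(-84 - 6^{2}\right) = - 62 \left(-84 - 36\right) = \left(-62\right) \left(-120\right) = 7440$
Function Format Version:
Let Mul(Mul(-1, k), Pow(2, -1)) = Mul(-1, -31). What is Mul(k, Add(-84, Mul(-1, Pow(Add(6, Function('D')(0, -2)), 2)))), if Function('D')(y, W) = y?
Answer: 7440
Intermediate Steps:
k = -62 (k = Mul(-2, Mul(-1, -31)) = Mul(-2, 31) = -62)
Mul(k, Add(-84, Mul(-1, Pow(Add(6, Function('D')(0, -2)), 2)))) = Mul(-62, Add(-84, Mul(-1, Pow(Add(6, 0), 2)))) = Mul(-62, Add(-84, Mul(-1, Pow(6, 2)))) = Mul(-62, Add(-84, Mul(-1, 36))) = Mul(-62, Add(-84, -36)) = Mul(-62, -120) = 7440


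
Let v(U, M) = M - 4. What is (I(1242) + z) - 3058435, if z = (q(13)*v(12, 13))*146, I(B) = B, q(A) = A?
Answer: -3040111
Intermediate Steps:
v(U, M) = -4 + M
z = 17082 (z = (13*(-4 + 13))*146 = (13*9)*146 = 117*146 = 17082)
(I(1242) + z) - 3058435 = (1242 + 17082) - 3058435 = 18324 - 3058435 = -3040111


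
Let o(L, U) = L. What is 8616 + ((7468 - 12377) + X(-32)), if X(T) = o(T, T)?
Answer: 3675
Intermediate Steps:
X(T) = T
8616 + ((7468 - 12377) + X(-32)) = 8616 + ((7468 - 12377) - 32) = 8616 + (-4909 - 32) = 8616 - 4941 = 3675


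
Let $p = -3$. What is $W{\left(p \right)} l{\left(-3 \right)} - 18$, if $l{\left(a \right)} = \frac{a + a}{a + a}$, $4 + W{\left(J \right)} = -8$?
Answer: $-30$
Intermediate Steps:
$W{\left(J \right)} = -12$ ($W{\left(J \right)} = -4 - 8 = -12$)
$l{\left(a \right)} = 1$ ($l{\left(a \right)} = \frac{2 a}{2 a} = 2 a \frac{1}{2 a} = 1$)
$W{\left(p \right)} l{\left(-3 \right)} - 18 = \left(-12\right) 1 - 18 = -12 - 18 = -30$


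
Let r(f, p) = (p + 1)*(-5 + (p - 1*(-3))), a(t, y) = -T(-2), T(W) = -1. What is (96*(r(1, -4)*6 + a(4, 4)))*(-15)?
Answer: -156960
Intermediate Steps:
a(t, y) = 1 (a(t, y) = -1*(-1) = 1)
r(f, p) = (1 + p)*(-2 + p) (r(f, p) = (1 + p)*(-5 + (p + 3)) = (1 + p)*(-5 + (3 + p)) = (1 + p)*(-2 + p))
(96*(r(1, -4)*6 + a(4, 4)))*(-15) = (96*((-2 + (-4)**2 - 1*(-4))*6 + 1))*(-15) = (96*((-2 + 16 + 4)*6 + 1))*(-15) = (96*(18*6 + 1))*(-15) = (96*(108 + 1))*(-15) = (96*109)*(-15) = 10464*(-15) = -156960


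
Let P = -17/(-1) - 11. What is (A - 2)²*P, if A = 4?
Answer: 24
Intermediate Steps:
P = 6 (P = -17*(-1) - 11 = 17 - 11 = 6)
(A - 2)²*P = (4 - 2)²*6 = 2²*6 = 4*6 = 24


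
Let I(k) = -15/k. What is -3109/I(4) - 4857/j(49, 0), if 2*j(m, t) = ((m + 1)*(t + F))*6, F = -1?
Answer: 129217/150 ≈ 861.45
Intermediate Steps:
j(m, t) = 3*(1 + m)*(-1 + t) (j(m, t) = (((m + 1)*(t - 1))*6)/2 = (((1 + m)*(-1 + t))*6)/2 = (6*(1 + m)*(-1 + t))/2 = 3*(1 + m)*(-1 + t))
-3109/I(4) - 4857/j(49, 0) = -3109/((-15/4)) - 4857/(-3 - 3*49 + 3*0 + 3*49*0) = -3109/((-15*¼)) - 4857/(-3 - 147 + 0 + 0) = -3109/(-15/4) - 4857/(-150) = -3109*(-4/15) - 4857*(-1/150) = 12436/15 + 1619/50 = 129217/150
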